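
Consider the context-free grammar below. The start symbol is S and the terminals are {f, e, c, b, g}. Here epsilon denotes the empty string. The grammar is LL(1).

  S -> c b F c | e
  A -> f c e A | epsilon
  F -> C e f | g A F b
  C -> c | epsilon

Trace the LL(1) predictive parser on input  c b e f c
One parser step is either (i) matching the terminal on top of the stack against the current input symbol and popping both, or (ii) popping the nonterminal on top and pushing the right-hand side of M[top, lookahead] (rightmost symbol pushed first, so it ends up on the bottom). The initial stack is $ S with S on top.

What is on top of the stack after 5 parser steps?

     Stack      Input        Action
  1  $ S        c b e f c $  expand S -> c b F c
  2  $ c F b c  c b e f c $  match c
  3  $ c F b    b e f c $    match b
  4  $ c F      e f c $      expand F -> C e f
  5  $ c f e C  e f c $      expand C -> epsilon
Stack after step 5: $ c f e (top = e).

e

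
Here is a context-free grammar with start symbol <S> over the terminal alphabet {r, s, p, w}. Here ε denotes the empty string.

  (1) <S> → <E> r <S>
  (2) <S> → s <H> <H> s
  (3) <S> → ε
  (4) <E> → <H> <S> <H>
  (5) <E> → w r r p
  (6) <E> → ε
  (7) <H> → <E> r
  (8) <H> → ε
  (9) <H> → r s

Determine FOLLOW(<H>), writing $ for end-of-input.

FIRST(<S>) = {ε, r, s, w}  (via <E> r <S>)
FIRST(<E>) = {ε, r, s, w}  (via <H> <S> <H>)
FIRST(<H>) = {ε, r, s, w}  (via <E> r)
FOLLOW(<S>) includes $ since <S> is the start symbol.
FOLLOW(<E>): in <S>→<E> r <S>, <E> is followed by r <S> with FIRST {r}; in <H>→<E> r, <E> is followed by r with FIRST {r}. Thus FOLLOW(<E>) = {r}.
FOLLOW(<S>): in <S>→<E> r <S>, the suffix after <S> is empty (adds nothing new); in <E>→<H> <S> <H>, <S> is followed by <H> with FIRST {ε, r, s, w}; in <E>→<H> <S> <H>, the suffix after <S> is nullable, so FOLLOW(<S>) ⊇ FOLLOW(<E>) = {r}. Thus FOLLOW(<S>) = {$, r, s, w}.
FOLLOW(<H>): in <S>→s <H> <H> s (occurrence 1), <H> is followed by <H> s with FIRST {r, s, w}; in <S>→s <H> <H> s (occurrence 2), <H> is followed by s with FIRST {s}; in <E>→<H> <S> <H> (occurrence 1), <H> is followed by <S> <H> with FIRST {ε, r, s, w}; in <E>→<H> <S> <H> (occurrence 1), the suffix after <H> is nullable, so FOLLOW(<H>) ⊇ FOLLOW(<E>) = {r}; in <E>→<H> <S> <H> (occurrence 2), the suffix after <H> is empty, so FOLLOW(<H>) ⊇ FOLLOW(<E>) = {r}. Thus FOLLOW(<H>) = {r, s, w}.

{r, s, w}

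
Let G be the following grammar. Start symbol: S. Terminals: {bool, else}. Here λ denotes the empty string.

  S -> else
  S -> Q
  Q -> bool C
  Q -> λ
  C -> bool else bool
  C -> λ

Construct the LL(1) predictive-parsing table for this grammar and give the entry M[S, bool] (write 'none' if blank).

FIRST(Q): from Q->bool C we get {bool}; from Q->λ we get {λ}. So FIRST(Q) = {λ, bool}.
FIRST(C): from C->bool else bool we get {bool}; from C->λ we get {λ}. So FIRST(C) = {λ, bool}.
FIRST(S): from S->else we get {else}; from S->Q we get {λ, bool}. So FIRST(S) = {λ, bool, else}.
FOLLOW(S) includes $ since S is the start symbol.
FOLLOW(S): S appears on no right-hand side. Thus FOLLOW(S) = {$}.
For S -> else: FIRST(else) = {else}, so it goes in M[S, t] for t ∈ {else}.
For S -> Q: FIRST(Q) = {λ, bool}, so it goes in M[S, t] for t ∈ {bool}; since λ ∈ FIRST, also for every t ∈ FOLLOW(S) = {$}.

S -> Q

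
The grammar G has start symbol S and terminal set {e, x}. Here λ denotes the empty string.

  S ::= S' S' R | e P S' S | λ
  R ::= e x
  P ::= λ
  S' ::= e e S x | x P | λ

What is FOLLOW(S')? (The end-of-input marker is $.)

{$, e, x}

FIRST(R): from R::=e x we get {e}. So FIRST(R) = {e}.
FIRST(P): from P::=λ we get {λ}. So FIRST(P) = {λ}.
FIRST(S'): from S'::=e e S x we get {e}; from S'::=x P we get {x}; from S'::=λ we get {λ}. So FIRST(S') = {λ, e, x}.
FIRST(S): from S::=S' S' R we get {e, x}; from S::=e P S' S we get {e}; from S::=λ we get {λ}. So FIRST(S) = {λ, e, x}.
FOLLOW(S) includes $ since S is the start symbol.
FOLLOW(S): in S::=e P S' S, the suffix after S is empty (adds nothing new); in S'::=e e S x, S is followed by x with FIRST {x}. Thus FOLLOW(S) = {$, x}.
FOLLOW(R): in S::=S' S' R, the suffix after R is empty, so FOLLOW(R) ⊇ FOLLOW(S) = {$, x}. Thus FOLLOW(R) = {$, x}.
FOLLOW(S'): in S::=S' S' R (occurrence 1), S' is followed by S' R with FIRST {e, x}; in S::=S' S' R (occurrence 2), S' is followed by R with FIRST {e}; in S::=e P S' S, S' is followed by S with FIRST {λ, e, x}; in S::=e P S' S, the suffix after S' is nullable, so FOLLOW(S') ⊇ FOLLOW(S) = {$, x}. Thus FOLLOW(S') = {$, e, x}.
FOLLOW(P): in S::=e P S' S, P is followed by S' S with FIRST {λ, e, x}; in S::=e P S' S, the suffix after P is nullable, so FOLLOW(P) ⊇ FOLLOW(S) = {$, x}; in S'::=x P, the suffix after P is empty, so FOLLOW(P) ⊇ FOLLOW(S') = {$, e, x}. Thus FOLLOW(P) = {$, e, x}.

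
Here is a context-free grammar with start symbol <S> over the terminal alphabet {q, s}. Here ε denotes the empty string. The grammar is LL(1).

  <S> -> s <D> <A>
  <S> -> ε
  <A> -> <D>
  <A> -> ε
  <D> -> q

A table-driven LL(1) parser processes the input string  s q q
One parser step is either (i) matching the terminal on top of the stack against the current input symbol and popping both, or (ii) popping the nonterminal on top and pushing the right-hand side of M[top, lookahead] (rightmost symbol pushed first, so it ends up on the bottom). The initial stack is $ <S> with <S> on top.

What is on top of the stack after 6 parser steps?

q

step 1: stack=$ <S>  input=s q q $  — expand <S> -> s <D> <A>
step 2: stack=$ <A> <D> s  input=s q q $  — match s
step 3: stack=$ <A> <D>  input=q q $  — expand <D> -> q
step 4: stack=$ <A> q  input=q q $  — match q
step 5: stack=$ <A>  input=q $  — expand <A> -> <D>
step 6: stack=$ <D>  input=q $  — expand <D> -> q
Stack after step 6: $ q (top = q).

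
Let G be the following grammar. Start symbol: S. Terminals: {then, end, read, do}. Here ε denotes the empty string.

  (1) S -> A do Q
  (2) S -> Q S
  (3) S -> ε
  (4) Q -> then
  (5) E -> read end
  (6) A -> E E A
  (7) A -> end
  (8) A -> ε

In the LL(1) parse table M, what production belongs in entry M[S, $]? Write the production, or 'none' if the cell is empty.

FIRST(Q) = {then}
FIRST(E) = {read}
FIRST(A) = {ε, end, read}  (via E E A)
FIRST(S) = {ε, do, end, read, then}  (via A do Q, Q S)
FOLLOW(S) includes $ since S is the start symbol.
FOLLOW(S): in S->Q S, the suffix after S is empty (adds nothing new). Thus FOLLOW(S) = {$}.
For S -> A do Q: FIRST(A do Q) = {do, end, read}, so it goes in M[S, t] for t ∈ {do, end, read}.
For S -> Q S: FIRST(Q S) = {then}, so it goes in M[S, t] for t ∈ {then}.
For S -> ε: FIRST(ε) = {ε}, so it goes in M[S, t] for t ∈ {}; since ε ∈ FIRST, also for every t ∈ FOLLOW(S) = {$}.

S -> ε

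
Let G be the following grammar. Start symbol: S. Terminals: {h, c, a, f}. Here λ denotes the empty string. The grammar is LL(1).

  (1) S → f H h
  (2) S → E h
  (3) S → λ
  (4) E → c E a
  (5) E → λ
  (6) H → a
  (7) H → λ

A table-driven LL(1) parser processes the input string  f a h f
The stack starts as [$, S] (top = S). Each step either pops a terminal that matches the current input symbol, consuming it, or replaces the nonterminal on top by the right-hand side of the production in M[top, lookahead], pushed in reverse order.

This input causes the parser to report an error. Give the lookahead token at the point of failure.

step 1: stack=$ S  input=f a h f $  — expand S → f H h
step 2: stack=$ h H f  input=f a h f $  — match f
step 3: stack=$ h H  input=a h f $  — expand H → a
step 4: stack=$ h a  input=a h f $  — match a
step 5: stack=$ h  input=h f $  — match h
step 6: stack=$  input=f $  — error: stack empty but input remains

f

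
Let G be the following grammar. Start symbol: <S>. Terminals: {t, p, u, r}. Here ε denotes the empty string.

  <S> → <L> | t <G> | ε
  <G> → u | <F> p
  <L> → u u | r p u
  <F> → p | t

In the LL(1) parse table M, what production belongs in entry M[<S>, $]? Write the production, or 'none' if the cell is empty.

FIRST(<L>) = {r, u}
FIRST(<F>) = {p, t}
FIRST(<S>) = {ε, r, t, u}  (via <L>)
FIRST(<G>) = {p, t, u}  (via <F> p)
FOLLOW(<S>) includes $ since <S> is the start symbol.
FOLLOW(<S>): <S> appears on no right-hand side. Thus FOLLOW(<S>) = {$}.
For <S> → <L>: FIRST(<L>) = {r, u}, so it goes in M[<S>, t] for t ∈ {r, u}.
For <S> → t <G>: FIRST(t <G>) = {t}, so it goes in M[<S>, t] for t ∈ {t}.
For <S> → ε: FIRST(ε) = {ε}, so it goes in M[<S>, t] for t ∈ {}; since ε ∈ FIRST, also for every t ∈ FOLLOW(<S>) = {$}.

<S> → ε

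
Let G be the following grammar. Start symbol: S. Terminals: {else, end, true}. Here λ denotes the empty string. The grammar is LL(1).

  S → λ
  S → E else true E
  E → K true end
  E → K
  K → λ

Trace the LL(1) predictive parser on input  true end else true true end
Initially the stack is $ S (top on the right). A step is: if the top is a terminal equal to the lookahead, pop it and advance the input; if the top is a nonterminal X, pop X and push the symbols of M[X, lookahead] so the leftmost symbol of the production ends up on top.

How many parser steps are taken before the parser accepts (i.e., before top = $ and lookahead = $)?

11

      Stack                     Input                          Action
   1  $ S                       true end else true true end $  expand S → E else true E
   2  $ E true else E           true end else true true end $  expand E → K true end
   3  $ E true else end true K  true end else true true end $  expand K → λ
   4  $ E true else end true    true end else true true end $  match true
   5  $ E true else end         end else true true end $       match end
   6  $ E true else             else true true end $           match else
   7  $ E true                  true true end $                match true
   8  $ E                       true end $                     expand E → K true end
   9  $ end true K              true end $                     expand K → λ
  10  $ end true                true end $                     match true
  11  $ end                     end $                          match end
Accept reached after 11 steps.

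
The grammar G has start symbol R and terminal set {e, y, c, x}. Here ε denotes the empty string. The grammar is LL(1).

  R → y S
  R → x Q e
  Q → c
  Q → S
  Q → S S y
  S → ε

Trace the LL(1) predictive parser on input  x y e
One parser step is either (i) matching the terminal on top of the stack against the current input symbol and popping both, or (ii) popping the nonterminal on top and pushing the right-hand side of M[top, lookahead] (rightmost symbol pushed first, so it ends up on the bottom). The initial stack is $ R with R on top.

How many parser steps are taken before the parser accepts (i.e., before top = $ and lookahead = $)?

     Stack      Input    Action
  1  $ R        x y e $  expand R → x Q e
  2  $ e Q x    x y e $  match x
  3  $ e Q      y e $    expand Q → S S y
  4  $ e y S S  y e $    expand S → ε
  5  $ e y S    y e $    expand S → ε
  6  $ e y      y e $    match y
  7  $ e        e $      match e
Accept reached after 7 steps.

7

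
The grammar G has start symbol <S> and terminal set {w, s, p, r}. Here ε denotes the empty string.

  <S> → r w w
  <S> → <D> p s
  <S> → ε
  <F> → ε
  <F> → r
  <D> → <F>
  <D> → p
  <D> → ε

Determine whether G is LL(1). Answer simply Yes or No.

FIRST(<S>) = {ε, p, r}
FIRST(<F>) = {ε, r}
FIRST(<D>) = {ε, p, r}
FOLLOW(<S>) = {$}
FOLLOW(<F>) = {p}
FOLLOW(<D>) = {p}
Cell M[<D>, p] receives both <D> → <F> and <D> → p and <D> → ε — the grammar is not LL(1).

No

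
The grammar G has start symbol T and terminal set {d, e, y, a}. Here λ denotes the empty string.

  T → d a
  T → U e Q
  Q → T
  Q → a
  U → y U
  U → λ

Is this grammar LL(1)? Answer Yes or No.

FIRST(T) = {d, e, y}
FIRST(Q) = {a, d, e, y}
FIRST(U) = {λ, y}
FOLLOW(T) = {$}
FOLLOW(Q) = {$}
FOLLOW(U) = {e}
Each cell of M receives at most one production.

Yes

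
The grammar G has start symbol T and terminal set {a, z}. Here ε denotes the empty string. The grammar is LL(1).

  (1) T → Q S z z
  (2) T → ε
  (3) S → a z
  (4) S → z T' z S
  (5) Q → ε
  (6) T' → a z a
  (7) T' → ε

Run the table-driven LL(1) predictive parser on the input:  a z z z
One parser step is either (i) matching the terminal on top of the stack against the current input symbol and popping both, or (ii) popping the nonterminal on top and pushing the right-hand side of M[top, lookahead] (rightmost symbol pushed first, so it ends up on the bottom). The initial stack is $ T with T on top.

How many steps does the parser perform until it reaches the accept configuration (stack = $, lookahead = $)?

     Stack      Input      Action
  1  $ T        a z z z $  expand T → Q S z z
  2  $ z z S Q  a z z z $  expand Q → ε
  3  $ z z S    a z z z $  expand S → a z
  4  $ z z z a  a z z z $  match a
  5  $ z z z    z z z $    match z
  6  $ z z      z z $      match z
  7  $ z        z $        match z
Accept reached after 7 steps.

7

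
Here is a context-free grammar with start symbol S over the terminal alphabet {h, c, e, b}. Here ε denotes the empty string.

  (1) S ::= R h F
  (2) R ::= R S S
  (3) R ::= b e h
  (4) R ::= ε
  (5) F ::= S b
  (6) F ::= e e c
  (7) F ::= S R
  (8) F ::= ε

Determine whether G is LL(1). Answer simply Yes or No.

FIRST(S) = {b, h}
FIRST(R) = {ε, b, h}
FIRST(F) = {ε, b, e, h}
FOLLOW(S) = {$, b, h}
FOLLOW(R) = {$, b, h}
FOLLOW(F) = {$, b, h}
Cell M[F, b] receives both F ::= S b and F ::= S R and F ::= ε — the grammar is not LL(1).

No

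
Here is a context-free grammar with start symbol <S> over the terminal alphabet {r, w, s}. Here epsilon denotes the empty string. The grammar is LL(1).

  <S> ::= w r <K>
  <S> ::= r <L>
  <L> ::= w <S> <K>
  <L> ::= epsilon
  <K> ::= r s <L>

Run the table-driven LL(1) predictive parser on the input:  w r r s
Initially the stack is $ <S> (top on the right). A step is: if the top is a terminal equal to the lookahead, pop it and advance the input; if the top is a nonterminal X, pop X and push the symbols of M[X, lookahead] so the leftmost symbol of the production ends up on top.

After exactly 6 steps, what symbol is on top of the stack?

     Stack      Input      Action
  1  $ <S>      w r r s $  expand <S> ::= w r <K>
  2  $ <K> r w  w r r s $  match w
  3  $ <K> r    r r s $    match r
  4  $ <K>      r s $      expand <K> ::= r s <L>
  5  $ <L> s r  r s $      match r
  6  $ <L> s    s $        match s
Stack after step 6: $ <L> (top = <L>).

<L>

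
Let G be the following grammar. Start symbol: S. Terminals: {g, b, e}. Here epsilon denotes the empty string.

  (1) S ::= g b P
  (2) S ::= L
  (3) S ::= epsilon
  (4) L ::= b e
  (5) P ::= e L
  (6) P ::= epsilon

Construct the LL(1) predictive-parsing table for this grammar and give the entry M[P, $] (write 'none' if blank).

P ::= epsilon

FIRST(L) = {b}
FIRST(P) = {epsilon, e}
FIRST(S) = {epsilon, b, g}  (via L)
FOLLOW(S) includes $ since S is the start symbol.
FOLLOW(S): S appears on no right-hand side. Thus FOLLOW(S) = {$}.
FOLLOW(P): in S::=g b P, the suffix after P is empty, so FOLLOW(P) ⊇ FOLLOW(S) = {$}. Thus FOLLOW(P) = {$}.
For P ::= e L: FIRST(e L) = {e}, so it goes in M[P, t] for t ∈ {e}.
For P ::= epsilon: FIRST(epsilon) = {epsilon}, so it goes in M[P, t] for t ∈ {}; since epsilon ∈ FIRST, also for every t ∈ FOLLOW(P) = {$}.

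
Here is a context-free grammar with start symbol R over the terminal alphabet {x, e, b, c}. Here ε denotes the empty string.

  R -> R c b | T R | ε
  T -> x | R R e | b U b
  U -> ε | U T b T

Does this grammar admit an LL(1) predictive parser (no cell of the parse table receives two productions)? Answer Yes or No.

FIRST(R) = {ε, b, c, e, x}
FIRST(T) = {b, c, e, x}
FIRST(U) = {ε, b, c, e, x}
FOLLOW(R) = {$, b, c, e, x}
FOLLOW(T) = {$, b, c, e, x}
FOLLOW(U) = {b, c, e, x}
Cell M[R, b] receives both R -> R c b and R -> T R and R -> ε — the grammar is not LL(1).

No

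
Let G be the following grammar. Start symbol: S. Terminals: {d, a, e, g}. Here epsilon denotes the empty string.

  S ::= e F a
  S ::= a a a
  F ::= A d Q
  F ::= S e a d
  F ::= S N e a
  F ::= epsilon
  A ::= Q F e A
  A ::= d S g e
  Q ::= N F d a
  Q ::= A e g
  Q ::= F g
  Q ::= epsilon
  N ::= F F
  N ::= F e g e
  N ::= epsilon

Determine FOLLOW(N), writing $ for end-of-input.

{a, d, e, g}

FIRST(S) = {a, e}
FIRST(F) = {epsilon, a, d, e, g}  (via A d Q, S e a d, S N e a)
FIRST(N) = {epsilon, a, d, e, g}  (via F F, F e g e)
FIRST(A) = {a, d, e, g}  (via Q F e A)
FIRST(Q) = {epsilon, a, d, e, g}  (via N F d a, A e g, F g)
FOLLOW(S) includes $ since S is the start symbol.
FOLLOW(S): in F::=S e a d, S is followed by e a d with FIRST {e}; in F::=S N e a, S is followed by N e a with FIRST {a, d, e, g}; in A::=d S g e, S is followed by g e with FIRST {g}. Thus FOLLOW(S) = {$, a, d, e, g}.
FOLLOW(A): in F::=A d Q, A is followed by d Q with FIRST {d}; in A::=Q F e A, the suffix after A is empty (adds nothing new); in Q::=A e g, A is followed by e g with FIRST {e}. Thus FOLLOW(A) = {d, e}.
FOLLOW(N): in F::=S N e a, N is followed by e a with FIRST {e}; in Q::=N F d a, N is followed by F d a with FIRST {a, d, e, g}. Thus FOLLOW(N) = {a, d, e, g}.
FOLLOW(F): in S::=e F a, F is followed by a with FIRST {a}; in A::=Q F e A, F is followed by e A with FIRST {e}; in Q::=N F d a, F is followed by d a with FIRST {d}; in Q::=F g, F is followed by g with FIRST {g}; in N::=F F (occurrence 1), F is followed by F with FIRST {epsilon, a, d, e, g}; in N::=F F (occurrence 1), the suffix after F is nullable, so FOLLOW(F) ⊇ FOLLOW(N) = {a, d, e, g}; in N::=F F (occurrence 2), the suffix after F is empty, so FOLLOW(F) ⊇ FOLLOW(N) = {a, d, e, g}; in N::=F e g e, F is followed by e g e with FIRST {e}. Thus FOLLOW(F) = {a, d, e, g}.
FOLLOW(Q): in F::=A d Q, the suffix after Q is empty, so FOLLOW(Q) ⊇ FOLLOW(F) = {a, d, e, g}; in A::=Q F e A, Q is followed by F e A with FIRST {a, d, e, g}. Thus FOLLOW(Q) = {a, d, e, g}.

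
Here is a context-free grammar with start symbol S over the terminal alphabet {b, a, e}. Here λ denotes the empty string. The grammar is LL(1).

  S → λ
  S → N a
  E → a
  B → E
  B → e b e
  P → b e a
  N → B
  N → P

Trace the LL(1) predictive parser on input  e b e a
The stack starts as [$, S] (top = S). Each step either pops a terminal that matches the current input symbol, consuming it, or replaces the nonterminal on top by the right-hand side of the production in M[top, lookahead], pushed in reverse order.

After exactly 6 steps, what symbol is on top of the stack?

a

     Stack      Input      Action
  1  $ S        e b e a $  expand S → N a
  2  $ a N      e b e a $  expand N → B
  3  $ a B      e b e a $  expand B → e b e
  4  $ a e b e  e b e a $  match e
  5  $ a e b    b e a $    match b
  6  $ a e      e a $      match e
Stack after step 6: $ a (top = a).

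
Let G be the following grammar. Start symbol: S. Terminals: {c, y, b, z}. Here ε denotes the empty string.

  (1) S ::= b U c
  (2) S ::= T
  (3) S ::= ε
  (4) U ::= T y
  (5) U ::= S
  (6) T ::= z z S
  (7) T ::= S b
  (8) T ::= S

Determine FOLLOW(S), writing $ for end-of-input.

FIRST(S) = {ε, b, z}  (via T)
FIRST(T) = {ε, b, z}  (via S b, S)
FIRST(U) = {ε, b, y, z}  (via T y, S)
FOLLOW(S) includes $ since S is the start symbol.
FOLLOW(U): in S::=b U c, U is followed by c with FIRST {c}. Thus FOLLOW(U) = {c}.
FOLLOW(S): in U::=S, the suffix after S is empty, so FOLLOW(S) ⊇ FOLLOW(U) = {c}; in T::=z z S, the suffix after S is empty, so FOLLOW(S) ⊇ FOLLOW(T) = {$, b, c, y}; in T::=S b, S is followed by b with FIRST {b}; in T::=S, the suffix after S is empty, so FOLLOW(S) ⊇ FOLLOW(T) = {$, b, c, y}. Thus FOLLOW(S) = {$, b, c, y}.
FOLLOW(T): in S::=T, the suffix after T is empty, so FOLLOW(T) ⊇ FOLLOW(S) = {$, b, c, y}; in U::=T y, T is followed by y with FIRST {y}. Thus FOLLOW(T) = {$, b, c, y}.

{$, b, c, y}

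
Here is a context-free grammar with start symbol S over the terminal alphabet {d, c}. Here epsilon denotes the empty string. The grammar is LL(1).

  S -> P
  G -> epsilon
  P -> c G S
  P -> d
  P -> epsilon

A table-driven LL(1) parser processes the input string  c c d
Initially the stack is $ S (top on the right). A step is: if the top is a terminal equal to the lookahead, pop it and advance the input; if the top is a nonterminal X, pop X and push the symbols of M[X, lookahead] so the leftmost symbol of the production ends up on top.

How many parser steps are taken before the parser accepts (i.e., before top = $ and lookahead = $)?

step 1: stack=$ S  input=c c d $  — expand S -> P
step 2: stack=$ P  input=c c d $  — expand P -> c G S
step 3: stack=$ S G c  input=c c d $  — match c
step 4: stack=$ S G  input=c d $  — expand G -> epsilon
step 5: stack=$ S  input=c d $  — expand S -> P
step 6: stack=$ P  input=c d $  — expand P -> c G S
step 7: stack=$ S G c  input=c d $  — match c
step 8: stack=$ S G  input=d $  — expand G -> epsilon
step 9: stack=$ S  input=d $  — expand S -> P
step 10: stack=$ P  input=d $  — expand P -> d
step 11: stack=$ d  input=d $  — match d
Accept reached after 11 steps.

11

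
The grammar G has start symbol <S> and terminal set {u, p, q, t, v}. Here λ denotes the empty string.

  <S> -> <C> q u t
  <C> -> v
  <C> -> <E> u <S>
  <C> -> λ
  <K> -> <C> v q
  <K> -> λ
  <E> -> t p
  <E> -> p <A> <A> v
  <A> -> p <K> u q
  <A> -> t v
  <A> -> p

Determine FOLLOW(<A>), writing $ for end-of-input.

{p, t, v}

FIRST(<E>): from <E>->t p we get {t}; from <E>->p <A> <A> v we get {p}. So FIRST(<E>) = {p, t}.
FIRST(<A>): from <A>->p <K> u q we get {p}; from <A>->t v we get {t}; from <A>->p we get {p}. So FIRST(<A>) = {p, t}.
FIRST(<C>): from <C>->v we get {v}; from <C>-><E> u <S> we get {p, t}; from <C>->λ we get {λ}. So FIRST(<C>) = {λ, p, t, v}.
FIRST(<S>): from <S>-><C> q u t we get {p, q, t, v}. So FIRST(<S>) = {p, q, t, v}.
FIRST(<K>): from <K>-><C> v q we get {p, t, v}; from <K>->λ we get {λ}. So FIRST(<K>) = {λ, p, t, v}.
FOLLOW(<S>) includes $ since <S> is the start symbol.
FOLLOW(<C>): in <S>-><C> q u t, <C> is followed by q u t with FIRST {q}; in <K>-><C> v q, <C> is followed by v q with FIRST {v}. Thus FOLLOW(<C>) = {q, v}.
FOLLOW(<S>): in <C>-><E> u <S>, the suffix after <S> is empty, so FOLLOW(<S>) ⊇ FOLLOW(<C>) = {q, v}. Thus FOLLOW(<S>) = {$, q, v}.
FOLLOW(<K>): in <A>->p <K> u q, <K> is followed by u q with FIRST {u}. Thus FOLLOW(<K>) = {u}.
FOLLOW(<E>): in <C>-><E> u <S>, <E> is followed by u <S> with FIRST {u}. Thus FOLLOW(<E>) = {u}.
FOLLOW(<A>): in <E>->p <A> <A> v (occurrence 1), <A> is followed by <A> v with FIRST {p, t}; in <E>->p <A> <A> v (occurrence 2), <A> is followed by v with FIRST {v}. Thus FOLLOW(<A>) = {p, t, v}.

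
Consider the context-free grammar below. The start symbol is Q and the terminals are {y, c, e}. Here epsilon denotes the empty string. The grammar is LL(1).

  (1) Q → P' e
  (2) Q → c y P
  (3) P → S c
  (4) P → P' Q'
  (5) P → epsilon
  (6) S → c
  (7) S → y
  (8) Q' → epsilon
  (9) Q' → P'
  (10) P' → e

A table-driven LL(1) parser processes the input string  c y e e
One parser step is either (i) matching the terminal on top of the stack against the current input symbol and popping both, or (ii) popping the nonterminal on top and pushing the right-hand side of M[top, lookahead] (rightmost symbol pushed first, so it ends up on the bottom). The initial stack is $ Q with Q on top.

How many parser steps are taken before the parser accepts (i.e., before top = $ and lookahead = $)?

     Stack    Input      Action
  1  $ Q      c y e e $  expand Q → c y P
  2  $ P y c  c y e e $  match c
  3  $ P y    y e e $    match y
  4  $ P      e e $      expand P → P' Q'
  5  $ Q' P'  e e $      expand P' → e
  6  $ Q' e   e e $      match e
  7  $ Q'     e $        expand Q' → P'
  8  $ P'     e $        expand P' → e
  9  $ e      e $        match e
Accept reached after 9 steps.

9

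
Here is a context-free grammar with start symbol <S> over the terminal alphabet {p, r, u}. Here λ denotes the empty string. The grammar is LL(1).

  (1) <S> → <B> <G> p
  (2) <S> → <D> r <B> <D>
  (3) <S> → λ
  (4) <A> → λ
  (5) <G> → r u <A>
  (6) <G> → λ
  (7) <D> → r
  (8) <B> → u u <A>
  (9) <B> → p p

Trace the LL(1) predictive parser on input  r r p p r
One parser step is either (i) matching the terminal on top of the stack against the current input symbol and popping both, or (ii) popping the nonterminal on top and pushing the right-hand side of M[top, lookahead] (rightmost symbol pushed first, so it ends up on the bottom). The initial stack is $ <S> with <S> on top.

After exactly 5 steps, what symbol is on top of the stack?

p

     Stack            Input        Action
  1  $ <S>            r r p p r $  expand <S> → <D> r <B> <D>
  2  $ <D> <B> r <D>  r r p p r $  expand <D> → r
  3  $ <D> <B> r r    r r p p r $  match r
  4  $ <D> <B> r      r p p r $    match r
  5  $ <D> <B>        p p r $      expand <B> → p p
Stack after step 5: $ <D> p p (top = p).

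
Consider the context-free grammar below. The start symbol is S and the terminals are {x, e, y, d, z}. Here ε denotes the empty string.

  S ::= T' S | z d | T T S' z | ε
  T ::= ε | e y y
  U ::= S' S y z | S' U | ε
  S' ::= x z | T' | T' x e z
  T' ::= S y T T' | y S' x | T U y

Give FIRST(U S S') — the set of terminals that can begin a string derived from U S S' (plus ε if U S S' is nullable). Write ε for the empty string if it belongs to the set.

FIRST(T): from T::=ε we get {ε}; from T::=e y y we get {e}. So FIRST(T) = {ε, e}.
FIRST(S): from S::=T' S we get {e, x, y, z}; from S::=z d we get {z}; from S::=T T S' z we get {e, x, y, z}; from S::=ε we get {ε}. So FIRST(S) = {ε, e, x, y, z}.
FIRST(U): from U::=S' S y z we get {e, x, y, z}; from U::=S' U we get {e, x, y, z}; from U::=ε we get {ε}. So FIRST(U) = {ε, e, x, y, z}.
FIRST(T'): from T'::=S y T T' we get {e, x, y, z}; from T'::=y S' x we get {y}; from T'::=T U y we get {e, x, y, z}. So FIRST(T') = {e, x, y, z}.
FIRST(S'): from S'::=x z we get {x}; from S'::=T' we get {e, x, y, z}; from S'::=T' x e z we get {e, x, y, z}. So FIRST(S') = {e, x, y, z}.
FIRST(U S S'): take FIRST of each symbol in turn, carrying on past any symbol whose FIRST contains ε; result {e, x, y, z}.

{e, x, y, z}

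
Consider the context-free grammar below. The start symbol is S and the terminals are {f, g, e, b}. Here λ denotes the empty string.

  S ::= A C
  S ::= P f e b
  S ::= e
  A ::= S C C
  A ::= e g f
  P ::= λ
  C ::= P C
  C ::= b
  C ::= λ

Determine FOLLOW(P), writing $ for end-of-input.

{$, b, f}

FIRST(P): from P::=λ we get {λ}. So FIRST(P) = {λ}.
FIRST(C): from C::=P C we get {λ, b}; from C::=b we get {b}; from C::=λ we get {λ}. So FIRST(C) = {λ, b}.
FIRST(S): from S::=A C we get {e, f}; from S::=P f e b we get {f}; from S::=e we get {e}. So FIRST(S) = {e, f}.
FIRST(A): from A::=S C C we get {e, f}; from A::=e g f we get {e}. So FIRST(A) = {e, f}.
FOLLOW(S) includes $ since S is the start symbol.
FOLLOW(S): in A::=S C C, S is followed by C C with FIRST {λ, b}; in A::=S C C, the suffix after S is nullable, so FOLLOW(S) ⊇ FOLLOW(A) = {$, b}. Thus FOLLOW(S) = {$, b}.
FOLLOW(A): in S::=A C, A is followed by C with FIRST {λ, b}; in S::=A C, the suffix after A is nullable, so FOLLOW(A) ⊇ FOLLOW(S) = {$, b}. Thus FOLLOW(A) = {$, b}.
FOLLOW(C): in S::=A C, the suffix after C is empty, so FOLLOW(C) ⊇ FOLLOW(S) = {$, b}; in A::=S C C (occurrence 1), C is followed by C with FIRST {λ, b}; in A::=S C C (occurrence 1), the suffix after C is nullable, so FOLLOW(C) ⊇ FOLLOW(A) = {$, b}; in A::=S C C (occurrence 2), the suffix after C is empty, so FOLLOW(C) ⊇ FOLLOW(A) = {$, b}; in C::=P C, the suffix after C is empty (adds nothing new). Thus FOLLOW(C) = {$, b}.
FOLLOW(P): in S::=P f e b, P is followed by f e b with FIRST {f}; in C::=P C, P is followed by C with FIRST {λ, b}; in C::=P C, the suffix after P is nullable, so FOLLOW(P) ⊇ FOLLOW(C) = {$, b}. Thus FOLLOW(P) = {$, b, f}.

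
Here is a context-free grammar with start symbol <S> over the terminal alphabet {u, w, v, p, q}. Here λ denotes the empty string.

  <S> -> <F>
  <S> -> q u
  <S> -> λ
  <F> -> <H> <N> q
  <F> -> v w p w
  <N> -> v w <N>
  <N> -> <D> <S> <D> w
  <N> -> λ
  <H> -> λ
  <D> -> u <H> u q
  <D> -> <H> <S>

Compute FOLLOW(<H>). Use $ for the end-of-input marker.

FIRST(<H>): from <H>->λ we get {λ}. So FIRST(<H>) = {λ}.
FIRST(<S>): from <S>-><F> we get {q, u, v, w}; from <S>->q u we get {q}; from <S>->λ we get {λ}. So FIRST(<S>) = {λ, q, u, v, w}.
FIRST(<D>): from <D>->u <H> u q we get {u}; from <D>-><H> <S> we get {λ, q, u, v, w}. So FIRST(<D>) = {λ, q, u, v, w}.
FIRST(<N>): from <N>->v w <N> we get {v}; from <N>-><D> <S> <D> w we get {q, u, v, w}; from <N>->λ we get {λ}. So FIRST(<N>) = {λ, q, u, v, w}.
FIRST(<F>): from <F>-><H> <N> q we get {q, u, v, w}; from <F>->v w p w we get {v}. So FIRST(<F>) = {q, u, v, w}.
FOLLOW(<S>) includes $ since <S> is the start symbol.
FOLLOW(<N>): in <F>-><H> <N> q, <N> is followed by q with FIRST {q}; in <N>->v w <N>, the suffix after <N> is empty (adds nothing new). Thus FOLLOW(<N>) = {q}.
FOLLOW(<D>): in <N>-><D> <S> <D> w (occurrence 1), <D> is followed by <S> <D> w with FIRST {q, u, v, w}; in <N>-><D> <S> <D> w (occurrence 2), <D> is followed by w with FIRST {w}. Thus FOLLOW(<D>) = {q, u, v, w}.
FOLLOW(<S>): in <N>-><D> <S> <D> w, <S> is followed by <D> w with FIRST {q, u, v, w}; in <D>-><H> <S>, the suffix after <S> is empty, so FOLLOW(<S>) ⊇ FOLLOW(<D>) = {q, u, v, w}. Thus FOLLOW(<S>) = {$, q, u, v, w}.
FOLLOW(<F>): in <S>-><F>, the suffix after <F> is empty, so FOLLOW(<F>) ⊇ FOLLOW(<S>) = {$, q, u, v, w}. Thus FOLLOW(<F>) = {$, q, u, v, w}.
FOLLOW(<H>): in <F>-><H> <N> q, <H> is followed by <N> q with FIRST {q, u, v, w}; in <D>->u <H> u q, <H> is followed by u q with FIRST {u}; in <D>-><H> <S>, <H> is followed by <S> with FIRST {λ, q, u, v, w}; in <D>-><H> <S>, the suffix after <H> is nullable, so FOLLOW(<H>) ⊇ FOLLOW(<D>) = {q, u, v, w}. Thus FOLLOW(<H>) = {q, u, v, w}.

{q, u, v, w}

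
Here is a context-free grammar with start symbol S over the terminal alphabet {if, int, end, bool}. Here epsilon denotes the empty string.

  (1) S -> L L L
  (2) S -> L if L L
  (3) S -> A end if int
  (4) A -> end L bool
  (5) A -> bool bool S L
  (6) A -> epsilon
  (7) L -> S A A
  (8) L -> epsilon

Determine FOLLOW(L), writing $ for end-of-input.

FIRST(A): from A->end L bool we get {end}; from A->bool bool S L we get {bool}; from A->epsilon we get {epsilon}. So FIRST(A) = {epsilon, bool, end}.
FIRST(S): from S->L L L we get {epsilon, bool, end, if}; from S->L if L L we get {bool, end, if}; from S->A end if int we get {bool, end}. So FIRST(S) = {epsilon, bool, end, if}.
FIRST(L): from L->S A A we get {epsilon, bool, end, if}; from L->epsilon we get {epsilon}. So FIRST(L) = {epsilon, bool, end, if}.
FOLLOW(S) includes $ since S is the start symbol.
FOLLOW(S): in A->bool bool S L, S is followed by L with FIRST {epsilon, bool, end, if}; in A->bool bool S L, the suffix after S is nullable, so FOLLOW(S) ⊇ FOLLOW(A) = {$, bool, end, if}; in L->S A A, S is followed by A A with FIRST {epsilon, bool, end}; in L->S A A, the suffix after S is nullable, so FOLLOW(S) ⊇ FOLLOW(L) = {$, bool, end, if}. Thus FOLLOW(S) = {$, bool, end, if}.
FOLLOW(A): in S->A end if int, A is followed by end if int with FIRST {end}; in L->S A A (occurrence 1), A is followed by A with FIRST {epsilon, bool, end}; in L->S A A (occurrence 1), the suffix after A is nullable, so FOLLOW(A) ⊇ FOLLOW(L) = {$, bool, end, if}; in L->S A A (occurrence 2), the suffix after A is empty, so FOLLOW(A) ⊇ FOLLOW(L) = {$, bool, end, if}. Thus FOLLOW(A) = {$, bool, end, if}.
FOLLOW(L): in S->L L L (occurrence 1), L is followed by L L with FIRST {epsilon, bool, end, if}; in S->L L L (occurrence 1), the suffix after L is nullable, so FOLLOW(L) ⊇ FOLLOW(S) = {$, bool, end, if}; in S->L L L (occurrence 2), L is followed by L with FIRST {epsilon, bool, end, if}; in S->L L L (occurrence 2), the suffix after L is nullable, so FOLLOW(L) ⊇ FOLLOW(S) = {$, bool, end, if}; in S->L L L (occurrence 3), the suffix after L is empty, so FOLLOW(L) ⊇ FOLLOW(S) = {$, bool, end, if}; in S->L if L L (occurrence 1), L is followed by if L L with FIRST {if}; in S->L if L L (occurrence 2), L is followed by L with FIRST {epsilon, bool, end, if}; in S->L if L L (occurrence 2), the suffix after L is nullable, so FOLLOW(L) ⊇ FOLLOW(S) = {$, bool, end, if}; in S->L if L L (occurrence 3), the suffix after L is empty, so FOLLOW(L) ⊇ FOLLOW(S) = {$, bool, end, if}; in A->end L bool, L is followed by bool with FIRST {bool}; in A->bool bool S L, the suffix after L is empty, so FOLLOW(L) ⊇ FOLLOW(A) = {$, bool, end, if}. Thus FOLLOW(L) = {$, bool, end, if}.

{$, bool, end, if}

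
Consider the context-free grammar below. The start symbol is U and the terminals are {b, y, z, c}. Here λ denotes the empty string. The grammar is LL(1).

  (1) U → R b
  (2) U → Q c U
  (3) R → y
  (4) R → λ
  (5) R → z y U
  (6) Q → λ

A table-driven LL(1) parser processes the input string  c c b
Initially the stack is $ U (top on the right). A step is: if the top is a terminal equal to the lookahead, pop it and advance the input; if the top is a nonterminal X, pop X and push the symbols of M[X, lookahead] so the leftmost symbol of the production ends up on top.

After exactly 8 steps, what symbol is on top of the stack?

b

step 1: stack=$ U  input=c c b $  — expand U → Q c U
step 2: stack=$ U c Q  input=c c b $  — expand Q → λ
step 3: stack=$ U c  input=c c b $  — match c
step 4: stack=$ U  input=c b $  — expand U → Q c U
step 5: stack=$ U c Q  input=c b $  — expand Q → λ
step 6: stack=$ U c  input=c b $  — match c
step 7: stack=$ U  input=b $  — expand U → R b
step 8: stack=$ b R  input=b $  — expand R → λ
Stack after step 8: $ b (top = b).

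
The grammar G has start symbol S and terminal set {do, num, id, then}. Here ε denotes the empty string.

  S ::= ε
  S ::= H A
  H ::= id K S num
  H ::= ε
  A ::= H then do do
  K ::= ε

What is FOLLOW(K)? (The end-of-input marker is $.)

{id, num, then}

FIRST(H): from H::=id K S num we get {id}; from H::=ε we get {ε}. So FIRST(H) = {ε, id}.
FIRST(K): from K::=ε we get {ε}. So FIRST(K) = {ε}.
FIRST(A): from A::=H then do do we get {id, then}. So FIRST(A) = {id, then}.
FIRST(S): from S::=ε we get {ε}; from S::=H A we get {id, then}. So FIRST(S) = {ε, id, then}.
FOLLOW(S) includes $ since S is the start symbol.
FOLLOW(S): in H::=id K S num, S is followed by num with FIRST {num}. Thus FOLLOW(S) = {$, num}.
FOLLOW(H): in S::=H A, H is followed by A with FIRST {id, then}; in A::=H then do do, H is followed by then do do with FIRST {then}. Thus FOLLOW(H) = {id, then}.
FOLLOW(A): in S::=H A, the suffix after A is empty, so FOLLOW(A) ⊇ FOLLOW(S) = {$, num}. Thus FOLLOW(A) = {$, num}.
FOLLOW(K): in H::=id K S num, K is followed by S num with FIRST {id, num, then}. Thus FOLLOW(K) = {id, num, then}.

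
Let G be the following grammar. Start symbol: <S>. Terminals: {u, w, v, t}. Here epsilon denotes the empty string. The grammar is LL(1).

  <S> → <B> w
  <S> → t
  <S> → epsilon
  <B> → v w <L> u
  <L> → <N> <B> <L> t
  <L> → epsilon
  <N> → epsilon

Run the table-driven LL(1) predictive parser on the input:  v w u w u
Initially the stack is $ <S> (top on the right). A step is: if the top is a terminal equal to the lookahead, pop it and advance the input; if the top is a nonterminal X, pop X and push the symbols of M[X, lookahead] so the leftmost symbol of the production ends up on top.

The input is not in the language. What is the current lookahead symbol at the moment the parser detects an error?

u

step 1: stack=$ <S>  input=v w u w u $  — expand <S> → <B> w
step 2: stack=$ w <B>  input=v w u w u $  — expand <B> → v w <L> u
step 3: stack=$ w u <L> w v  input=v w u w u $  — match v
step 4: stack=$ w u <L> w  input=w u w u $  — match w
step 5: stack=$ w u <L>  input=u w u $  — expand <L> → epsilon
step 6: stack=$ w u  input=u w u $  — match u
step 7: stack=$ w  input=w u $  — match w
step 8: stack=$  input=u $  — error: stack empty but input remains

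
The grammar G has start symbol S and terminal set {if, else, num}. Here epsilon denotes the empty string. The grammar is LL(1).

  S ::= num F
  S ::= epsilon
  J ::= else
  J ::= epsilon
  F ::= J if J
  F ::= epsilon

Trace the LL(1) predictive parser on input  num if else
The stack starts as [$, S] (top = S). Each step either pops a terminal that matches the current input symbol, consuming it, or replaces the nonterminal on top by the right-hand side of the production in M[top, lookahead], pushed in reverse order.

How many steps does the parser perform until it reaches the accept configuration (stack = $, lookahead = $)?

7

step 1: stack=$ S  input=num if else $  — expand S ::= num F
step 2: stack=$ F num  input=num if else $  — match num
step 3: stack=$ F  input=if else $  — expand F ::= J if J
step 4: stack=$ J if J  input=if else $  — expand J ::= epsilon
step 5: stack=$ J if  input=if else $  — match if
step 6: stack=$ J  input=else $  — expand J ::= else
step 7: stack=$ else  input=else $  — match else
Accept reached after 7 steps.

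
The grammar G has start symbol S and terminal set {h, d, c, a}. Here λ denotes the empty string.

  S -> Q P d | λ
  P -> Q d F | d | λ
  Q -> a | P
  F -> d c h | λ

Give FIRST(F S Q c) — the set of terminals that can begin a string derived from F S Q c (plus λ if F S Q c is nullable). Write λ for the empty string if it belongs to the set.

{a, c, d}

FIRST(F): from F->d c h we get {d}; from F->λ we get {λ}. So FIRST(F) = {λ, d}.
FIRST(S): from S->Q P d we get {a, d}; from S->λ we get {λ}. So FIRST(S) = {λ, a, d}.
FIRST(P): from P->Q d F we get {a, d}; from P->d we get {d}; from P->λ we get {λ}. So FIRST(P) = {λ, a, d}.
FIRST(Q): from Q->a we get {a}; from Q->P we get {λ, a, d}. So FIRST(Q) = {λ, a, d}.
FIRST(F S Q c): take FIRST of each symbol in turn, carrying on past any symbol whose FIRST contains λ; result {a, c, d}.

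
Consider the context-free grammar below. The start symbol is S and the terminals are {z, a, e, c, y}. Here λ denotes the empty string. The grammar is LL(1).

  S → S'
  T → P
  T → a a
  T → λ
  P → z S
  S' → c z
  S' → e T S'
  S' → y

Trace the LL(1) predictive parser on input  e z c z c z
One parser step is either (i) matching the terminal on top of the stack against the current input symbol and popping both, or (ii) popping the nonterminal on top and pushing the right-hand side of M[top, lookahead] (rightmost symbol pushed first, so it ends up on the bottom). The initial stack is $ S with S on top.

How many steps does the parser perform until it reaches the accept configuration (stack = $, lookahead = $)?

      Stack     Input          Action
   1  $ S       e z c z c z $  expand S → S'
   2  $ S'      e z c z c z $  expand S' → e T S'
   3  $ S' T e  e z c z c z $  match e
   4  $ S' T    z c z c z $    expand T → P
   5  $ S' P    z c z c z $    expand P → z S
   6  $ S' S z  z c z c z $    match z
   7  $ S' S    c z c z $      expand S → S'
   8  $ S' S'   c z c z $      expand S' → c z
   9  $ S' z c  c z c z $      match c
  10  $ S' z    z c z $        match z
  11  $ S'      c z $          expand S' → c z
  12  $ z c     c z $          match c
  13  $ z       z $            match z
Accept reached after 13 steps.

13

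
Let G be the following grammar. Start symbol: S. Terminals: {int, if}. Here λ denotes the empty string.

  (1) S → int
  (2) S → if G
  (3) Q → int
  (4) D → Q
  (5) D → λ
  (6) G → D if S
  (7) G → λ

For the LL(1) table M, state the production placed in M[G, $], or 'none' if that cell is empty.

FIRST(S) = {if, int}
FIRST(Q) = {int}
FIRST(D) = {λ, int}  (via Q)
FIRST(G) = {λ, if, int}  (via D if S)
FOLLOW(S) includes $ since S is the start symbol.
FOLLOW(S): in G→D if S, the suffix after S is empty, so FOLLOW(S) ⊇ FOLLOW(G) = {$}. Thus FOLLOW(S) = {$}.
FOLLOW(G): in S→if G, the suffix after G is empty, so FOLLOW(G) ⊇ FOLLOW(S) = {$}. Thus FOLLOW(G) = {$}.
For G → D if S: FIRST(D if S) = {if, int}, so it goes in M[G, t] for t ∈ {if, int}.
For G → λ: FIRST(λ) = {λ}, so it goes in M[G, t] for t ∈ {}; since λ ∈ FIRST, also for every t ∈ FOLLOW(G) = {$}.

G → λ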